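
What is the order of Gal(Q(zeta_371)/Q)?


|Gal(Q(zeta_371)/Q)| = phi(371)
= 312

312


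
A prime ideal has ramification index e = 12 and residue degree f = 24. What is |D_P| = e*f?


|D_P| = e * f
= 12 * 24
= 288

288


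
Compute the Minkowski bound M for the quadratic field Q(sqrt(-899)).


d = -899, d mod 4 = 1, so disc(K) = d = -899; |disc(K)| = 899
Imaginary quadratic field, so n = 2, s = r2 = 1, r1 = 0
M = (n!/n^n) * (4/pi)^s * sqrt(|disc(K)|) = (2!/2^2) * (4/pi)^1 * sqrt(899)
= 0.5 * 1.273240 * 29.983329
= 19.0880

19.0880


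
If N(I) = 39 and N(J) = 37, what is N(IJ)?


N(IJ) = N(I) * N(J)
= 39 * 37
= 1443

1443


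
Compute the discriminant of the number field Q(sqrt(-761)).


For K = Q(sqrt(d)) with d squarefree: disc(K) = d if d = 1 mod 4, and disc(K) = 4d if d = 2 or 3 mod 4.
Here d = -761, and d mod 4 = 3.
d = 3 mod 4, not 1 (O_K = Z[sqrt(d)]), so disc(K) = 4d = 4 * (-761) = -3044

-3044


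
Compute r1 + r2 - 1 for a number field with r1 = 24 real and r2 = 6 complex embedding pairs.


By Dirichlet's unit theorem:
rank = r1 + r2 - 1
= 24 + 6 - 1
= 29

29


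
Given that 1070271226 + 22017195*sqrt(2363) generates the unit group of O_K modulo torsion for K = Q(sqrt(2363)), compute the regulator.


epsilon = 1070271226 + 22017195*sqrt(2363)
= 2.1405e+09
R = ln(2.1405e+09)
= 21.4843

21.4843


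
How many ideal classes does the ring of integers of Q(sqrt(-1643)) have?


K = Q(sqrt(-1643)). d mod 4 = 1, so D = disc(K) = d = -1643
h(K) equals the number of primitive reduced positive-definite forms (a, b, c) = a*x^2 + b*x*y + c*y^2 with b^2 - 4ac = D,
where reduced means |b| <= a <= c, with b >= 0 whenever |b| = a or a = c, and primitive means gcd(a, b, c) = 1.
Reduced forces 3a^2 <= |D| = 1643, so 1 <= a <= 23; b must have the parity of D, and c = (b^2 - D)/(4a) must be an integer >= a.
Enumerate a = 1..23, b in [-a, a]:
  a=1: (1, 1, 411)  [1]
  a=2: none
  a=3: (3, -1, 137), (3, 1, 137)  [2]
  a=4..6: none
  a=7: (7, -3, 59), (7, 3, 59)  [2]
  a=8: none
  a=9: (9, -7, 47), (9, 7, 47)  [2]
  a=10..20: none
  a=21: (21, -17, 23), (21, 11, 21), (21, 17, 23)  [3]
  a=22..23: none
Total reduced forms: 1 + 2 + 2 + 2 + 3 = 10
h = 10

10


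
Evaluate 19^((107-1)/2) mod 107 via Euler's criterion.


p = 107 is prime and the exponent is (p-1)/2 = 53, so by Euler's criterion 19^53 = (19/107) = +1 or -1 mod 107.
Compute by square-and-multiply:
  53 = 32 + 16 + 4 + 1 (binary 110101)
  Repeated squaring mod 107: 19^1 = 19, 19^2 = 40, 19^4 = 102, 19^8 = 25, 19^16 = 90, 19^32 = 75
  19^53 = 19^32 * 19^16 * 19^4 * 19^1 = 75 * 90 * 102 * 19 mod 107
    75 * 90 = 6750 = 9 mod 107
    9 * 102 = 918 = 62 mod 107
    62 * 19 = 1178 = 1 mod 107
  19^53 = 1 mod 107
Result 1: 19 is a quadratic residue mod 107.
19^53 mod 107 = 1

1


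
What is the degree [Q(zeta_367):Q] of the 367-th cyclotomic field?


The degree equals Euler's totient phi(367).
367 = 367
phi(367) = 366

366


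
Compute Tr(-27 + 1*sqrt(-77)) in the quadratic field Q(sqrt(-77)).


Tr(a + b*sqrt(d)) = (a + b*sqrt(d)) + (a - b*sqrt(d)) = 2a
= 2 * (-27)
= -54

-54


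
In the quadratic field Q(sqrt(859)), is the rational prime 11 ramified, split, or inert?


K = Q(sqrt(859)). Since d mod 4 = 3, disc(K) = 3436.
Check p | disc: 3436 mod 11 = 4.
p does not divide disc. Compute Legendre symbol (d/p):
1^((11-1)/2) mod 11 = 1
(d/p) = 1, so p splits: (p) = P*P' with e=1, f=1, g=2.
Therefore p is split.

split


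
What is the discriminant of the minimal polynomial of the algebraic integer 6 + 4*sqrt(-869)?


The element 6 + 4*sqrt(-869) has minimal polynomial:
x^2 - 12*x + 13940
Discriminant = (-12)^2 - 4*(13940)
= 144 - 55760
= -55616

-55616


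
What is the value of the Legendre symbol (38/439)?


p = 439 is prime, so compute (38/439) with the reciprocity algorithm (Jacobi-symbol steps: pull out 2s via (2/n), flip via reciprocity, reduce):
  pull out 2: (2/439) = +1  (since 439 mod 8 = 7)
  reciprocity: (19/439) -> -(439/19)
  reduce: (2/19)
  pull out 2: (2/19) = -1  (since 19 mod 8 = 3)
  (1/19) = 1
Product of signs = 1
(38/439) = 1

1


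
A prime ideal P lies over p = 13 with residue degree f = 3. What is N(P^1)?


N(P^a) = p^(a*f)
= 13^(1*3)
= 13^3
= 2197

2197


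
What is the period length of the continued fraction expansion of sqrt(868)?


Run the CF algorithm for sqrt(868).
a_0 = floor(sqrt(868)) = 29; set m_0=0, q_0=1.
Recurrence: m' = q*a - m,  q' = (d - m'^2)/q,  a' = floor((a_0 + m')/q').
  step 1: m=29, q=27, a=2
  step 2: m=25, q=9, a=6
  step 3: m=29, q=3, a=19
  step 4: m=28, q=28, a=2
  step 5: m=28, q=3, a=19
  step 6: m=29, q=9, a=6
  step 7: m=25, q=27, a=2
  step 8: m=29, q=1, a=58
a_8 = 2*a_0 = 58, so the period closes here.
sqrt(868) = [29; 2, 6, 19, 2, 19, 6, 2, 58]
Period length = 8

8


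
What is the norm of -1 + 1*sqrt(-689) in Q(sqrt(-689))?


N(a + b*sqrt(d)) = a^2 - d*b^2
= (-1)^2 - (-689)*(1)^2
= 1 + 689
= 690

690


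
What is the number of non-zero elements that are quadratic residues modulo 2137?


For prime p, the number of non-zero quadratic residues is (p-1)/2.
= (2137-1)/2
= 1068

1068


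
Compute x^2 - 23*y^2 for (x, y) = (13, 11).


x^2 - d*y^2
= 13^2 - 23*11^2
= 169 - 2783
= -2614

-2614


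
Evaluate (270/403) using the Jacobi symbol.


Compute (270/403) via quadratic reciprocity:
  pull out 2: (2/403) = -1  (since 403 mod 8 = 3)
  reciprocity: (135/403) -> -(403/135)
  reduce: (133/135)
  reciprocity: (133/135) -> +(135/133)
  reduce: (2/133)
  pull out 2: (2/133) = -1  (since 133 mod 8 = 5)
  (1/133) = 1
Product of signs = -1

-1


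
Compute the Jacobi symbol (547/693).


Compute (547/693) via quadratic reciprocity:
  reciprocity: (547/693) -> +(693/547)
  reduce: (146/547)
  pull out 2: (2/547) = -1  (since 547 mod 8 = 3)
  reciprocity: (73/547) -> +(547/73)
  reduce: (36/73)
  pull out 2: (2/73) = +1  (since 73 mod 8 = 1)
  pull out 2: (2/73) = +1  (since 73 mod 8 = 1)
  reciprocity: (9/73) -> +(73/9)
  reduce: (1/9)
  (1/9) = 1
Product of signs = -1

-1


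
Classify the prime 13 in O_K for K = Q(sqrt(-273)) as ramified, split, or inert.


K = Q(sqrt(-273)). Since d mod 4 = 3, disc(K) = -1092.
Check p | disc: -1092 mod 13 = 0.
p divides disc, so p ramifies: (p) = P^2 with e=2, f=1, g=1.
Therefore p is ramified.

ramified


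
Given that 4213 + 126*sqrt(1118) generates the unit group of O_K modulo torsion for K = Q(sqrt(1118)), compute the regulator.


epsilon = 4213 + 126*sqrt(1118)
= 8425.9999
R = ln(8425.9999)
= 9.0391

9.0391


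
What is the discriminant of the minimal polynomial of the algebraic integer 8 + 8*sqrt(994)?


The element 8 + 8*sqrt(994) has minimal polynomial:
x^2 - 16*x - 63552
Discriminant = (-16)^2 - 4*(-63552)
= 256 + 254208
= 254464

254464


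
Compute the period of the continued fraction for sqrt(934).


Run the CF algorithm for sqrt(934).
a_0 = floor(sqrt(934)) = 30; set m_0=0, q_0=1.
Recurrence: m' = q*a - m,  q' = (d - m'^2)/q,  a' = floor((a_0 + m')/q').
  step 1: m=30, q=34, a=1
  step 2: m=4, q=27, a=1
  step 3: m=23, q=15, a=3
  step 4: m=22, q=30, a=1
  step 5: m=8, q=29, a=1
  step 6: m=21, q=17, a=3
  step 7: m=30, q=2, a=30
  step 8: m=30, q=17, a=3
  step 9: m=21, q=29, a=1
  step 10: m=8, q=30, a=1
  step 11: m=22, q=15, a=3
  step 12: m=23, q=27, a=1
  step 13: m=4, q=34, a=1
  step 14: m=30, q=1, a=60
a_14 = 2*a_0 = 60, so the period closes here.
sqrt(934) = [30; 1, 1, 3, 1, 1, 3, 30, 3, 1, 1, 3, 1, 1, 60]
Period length = 14

14


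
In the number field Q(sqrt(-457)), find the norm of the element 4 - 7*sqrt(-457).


N(a + b*sqrt(d)) = a^2 - d*b^2
= (4)^2 - (-457)*(-7)^2
= 16 + 22393
= 22409

22409


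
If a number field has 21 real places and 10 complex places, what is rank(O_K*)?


By Dirichlet's unit theorem:
rank = r1 + r2 - 1
= 21 + 10 - 1
= 30

30


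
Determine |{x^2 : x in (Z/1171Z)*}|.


For prime p, the number of non-zero quadratic residues is (p-1)/2.
= (1171-1)/2
= 585

585


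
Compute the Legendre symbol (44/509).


p = 509 is prime, so compute (44/509) with the reciprocity algorithm (Jacobi-symbol steps: pull out 2s via (2/n), flip via reciprocity, reduce):
  pull out 2: (2/509) = -1  (since 509 mod 8 = 5)
  pull out 2: (2/509) = -1  (since 509 mod 8 = 5)
  reciprocity: (11/509) -> +(509/11)
  reduce: (3/11)
  reciprocity: (3/11) -> -(11/3)
  reduce: (2/3)
  pull out 2: (2/3) = -1  (since 3 mod 8 = 3)
  (1/3) = 1
Product of signs = 1
(44/509) = 1

1


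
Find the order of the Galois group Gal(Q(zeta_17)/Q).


|Gal(Q(zeta_17)/Q)| = phi(17)
= 16

16


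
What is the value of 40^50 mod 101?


p = 101 is prime and the exponent is (p-1)/2 = 50, so by Euler's criterion 40^50 = (40/101) = +1 or -1 mod 101.
Compute by square-and-multiply:
  50 = 32 + 16 + 2 (binary 110010)
  Repeated squaring mod 101: 40^1 = 40, 40^2 = 85, 40^4 = 54, 40^8 = 88, 40^16 = 68, 40^32 = 79
  40^50 = 40^32 * 40^16 * 40^2 = 79 * 68 * 85 mod 101
    79 * 68 = 5372 = 19 mod 101
    19 * 85 = 1615 = 100 mod 101
  40^50 = 100 mod 101
Result 100 = p - 1 = -1 mod 101: 40 is a quadratic non-residue mod 101. As a residue in [0, p-1] the value is 100.
40^50 mod 101 = 100

100


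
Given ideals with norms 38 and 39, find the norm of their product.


N(IJ) = N(I) * N(J)
= 38 * 39
= 1482

1482


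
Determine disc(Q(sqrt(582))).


For K = Q(sqrt(d)) with d squarefree: disc(K) = d if d = 1 mod 4, and disc(K) = 4d if d = 2 or 3 mod 4.
Here d = 582, and d mod 4 = 2.
d = 2 mod 4, not 1 (O_K = Z[sqrt(d)]), so disc(K) = 4d = 4 * (582) = 2328

2328


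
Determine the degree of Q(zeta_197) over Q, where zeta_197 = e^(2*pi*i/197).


The degree equals Euler's totient phi(197).
197 = 197
phi(197) = 196

196


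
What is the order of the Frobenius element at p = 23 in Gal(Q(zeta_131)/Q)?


The Frobenius at p in Gal(Q(zeta_n)/Q) = (Z/nZ)* is the class of p, so its order is ord_131(23), the smallest k >= 1 with 23^k = 1 mod 131.
n = 131 = 131, phi(131) = 130; the order divides phi(n).
Divisors of 130: 1, 2, 5, 10, 13, 26, 65, 130
Repeated squaring mod 131: 23^1 = 23, 23^2 = 5, 23^4 = 25, 23^8 = 101, 23^16 = 114, 23^32 = 27, 23^64 = 74, 23^128 = 105
Test divisors in increasing order:
  k=1: 23^1 = 23 mod 131
  k=2: 23^2 = 5 mod 131
  k=5: 23^5 = 25 * 23 = 51 mod 131
  k=10: 23^10 = 101 * 5 = 112 mod 131
  k=13: 23^13 = 101 * 25 * 23 = 42 mod 131
  k=26: 23^26 = 114 * 101 * 5 = 61 mod 131
  k=65: 23^65 = 74 * 23 = 130 mod 131
  k=130: 23^130 = 105 * 5 = 1 mod 131  <- first divisor giving 1
Order = 130

130


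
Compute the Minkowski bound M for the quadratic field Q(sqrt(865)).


d = 865, d mod 4 = 1, so disc(K) = d = 865; |disc(K)| = 865
Real quadratic field, so n = 2, s = r2 = 0, r1 = 2
M = (n!/n^n) * (4/pi)^s * sqrt(|disc(K)|) = (2!/2^2) * (4/pi)^0 * sqrt(865)
= 0.5 * 1.000000 * 29.410882
= 14.7054

14.7054


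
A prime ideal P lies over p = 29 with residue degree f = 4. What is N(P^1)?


N(P^a) = p^(a*f)
= 29^(1*4)
= 29^4
= 707281

707281


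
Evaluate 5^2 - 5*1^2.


x^2 - d*y^2
= 5^2 - 5*1^2
= 25 - 5
= 20

20


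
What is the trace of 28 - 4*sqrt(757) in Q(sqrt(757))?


Tr(a + b*sqrt(d)) = (a + b*sqrt(d)) + (a - b*sqrt(d)) = 2a
= 2 * (28)
= 56

56


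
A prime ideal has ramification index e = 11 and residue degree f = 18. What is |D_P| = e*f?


|D_P| = e * f
= 11 * 18
= 198

198


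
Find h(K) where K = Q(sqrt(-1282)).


K = Q(sqrt(-1282)). d mod 4 = 2, so D = disc(K) = 4d = -5128
h(K) equals the number of primitive reduced positive-definite forms (a, b, c) = a*x^2 + b*x*y + c*y^2 with b^2 - 4ac = D,
where reduced means |b| <= a <= c, with b >= 0 whenever |b| = a or a = c, and primitive means gcd(a, b, c) = 1.
Reduced forces 3a^2 <= |D| = 5128, so 1 <= a <= 41; b must have the parity of D, and c = (b^2 - D)/(4a) must be an integer >= a.
Enumerate a = 1..41, b in [-a, a]:
  a=1: (1, 0, 1282)  [1]
  a=2: (2, 0, 641)  [1]
  a=3..10: none
  a=11: (11, -8, 118), (11, 8, 118)  [2]
  a=12..21: none
  a=22: (22, -8, 59), (22, 8, 59)  [2]
  a=23: (23, -22, 61), (23, 22, 61)  [2]
  a=24..28: none
  a=29: (29, -18, 47), (29, 18, 47)  [2]
  a=30: none
  a=31: (31, -24, 46), (31, 24, 46)  [2]
  a=32..41: none
Total reduced forms: 1 + 1 + 2 + 2 + 2 + 2 + 2 = 12
h = 12

12


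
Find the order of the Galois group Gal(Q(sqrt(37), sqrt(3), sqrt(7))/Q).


The 3 square roots of distinct primes are multiplicatively independent over Q,
so [K:Q] = 2^3 and Gal(K/Q) is isomorphic to (Z/2Z)^3.
|Gal| = 2^3 = 8

8


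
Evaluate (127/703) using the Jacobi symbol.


Compute (127/703) via quadratic reciprocity:
  reciprocity: (127/703) -> -(703/127)
  reduce: (68/127)
  pull out 2: (2/127) = +1  (since 127 mod 8 = 7)
  pull out 2: (2/127) = +1  (since 127 mod 8 = 7)
  reciprocity: (17/127) -> +(127/17)
  reduce: (8/17)
  pull out 2: (2/17) = +1  (since 17 mod 8 = 1)
  pull out 2: (2/17) = +1  (since 17 mod 8 = 1)
  pull out 2: (2/17) = +1  (since 17 mod 8 = 1)
  (1/17) = 1
Product of signs = -1

-1


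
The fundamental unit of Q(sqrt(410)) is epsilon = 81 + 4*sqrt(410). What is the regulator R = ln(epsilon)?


epsilon = 81 + 4*sqrt(410)
= 161.9938
R = ln(161.9938)
= 5.0876

5.0876


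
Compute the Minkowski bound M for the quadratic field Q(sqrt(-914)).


d = -914, d mod 4 = 2, so disc(K) = 4d = -3656; |disc(K)| = 3656
Imaginary quadratic field, so n = 2, s = r2 = 1, r1 = 0
M = (n!/n^n) * (4/pi)^s * sqrt(|disc(K)|) = (2!/2^2) * (4/pi)^1 * sqrt(3656)
= 0.5 * 1.273240 * 60.464866
= 38.4931

38.4931


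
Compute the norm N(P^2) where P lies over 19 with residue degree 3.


N(P^a) = p^(a*f)
= 19^(2*3)
= 19^6
= 47045881

47045881


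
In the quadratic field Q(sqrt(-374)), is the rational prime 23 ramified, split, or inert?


K = Q(sqrt(-374)). Since d mod 4 = 2, disc(K) = -1496.
Check p | disc: -1496 mod 23 = 22.
p does not divide disc. Compute Legendre symbol (d/p):
17^((23-1)/2) mod 23 = -1
(d/p) = -1, so p is inert: (p) stays prime with e=1, f=2, g=1.
Therefore p is inert.

inert


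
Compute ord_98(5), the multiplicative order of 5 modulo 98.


We want ord_98(5), the smallest k >= 1 with 5^k = 1 mod 98.
n = 98 = 2 * 7^2, phi(98) = 42; the order divides phi(n).
Divisors of 42: 1, 2, 3, 6, 7, 14, 21, 42
Repeated squaring mod 98: 5^1 = 5, 5^2 = 25, 5^4 = 37, 5^8 = 95, 5^16 = 9, 5^32 = 81
Test divisors in increasing order:
  k=1: 5^1 = 5 mod 98
  k=2: 5^2 = 25 mod 98
  k=3: 5^3 = 25 * 5 = 27 mod 98
  k=6: 5^6 = 37 * 25 = 43 mod 98
  k=7: 5^7 = 37 * 25 * 5 = 19 mod 98
  k=14: 5^14 = 95 * 37 * 25 = 67 mod 98
  k=21: 5^21 = 9 * 37 * 5 = 97 mod 98
  k=42: 5^42 = 81 * 95 * 25 = 1 mod 98  <- first divisor giving 1
Order = 42

42


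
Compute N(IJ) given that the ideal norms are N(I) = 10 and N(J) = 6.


N(IJ) = N(I) * N(J)
= 10 * 6
= 60

60


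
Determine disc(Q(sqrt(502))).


For K = Q(sqrt(d)) with d squarefree: disc(K) = d if d = 1 mod 4, and disc(K) = 4d if d = 2 or 3 mod 4.
Here d = 502, and d mod 4 = 2.
d = 2 mod 4, not 1 (O_K = Z[sqrt(d)]), so disc(K) = 4d = 4 * (502) = 2008

2008


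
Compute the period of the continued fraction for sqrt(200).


Run the CF algorithm for sqrt(200).
a_0 = floor(sqrt(200)) = 14; set m_0=0, q_0=1.
Recurrence: m' = q*a - m,  q' = (d - m'^2)/q,  a' = floor((a_0 + m')/q').
  step 1: m=14, q=4, a=7
  step 2: m=14, q=1, a=28
a_2 = 2*a_0 = 28, so the period closes here.
sqrt(200) = [14; 7, 28]
Period length = 2

2


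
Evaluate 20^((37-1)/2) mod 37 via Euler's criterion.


p = 37 is prime and the exponent is (p-1)/2 = 18, so by Euler's criterion 20^18 = (20/37) = +1 or -1 mod 37.
Compute by square-and-multiply:
  18 = 16 + 2 (binary 10010)
  Repeated squaring mod 37: 20^1 = 20, 20^2 = 30, 20^4 = 12, 20^8 = 33, 20^16 = 16
  20^18 = 20^16 * 20^2 = 16 * 30 mod 37
    16 * 30 = 480 = 36 mod 37
  20^18 = 36 mod 37
Result 36 = p - 1 = -1 mod 37: 20 is a quadratic non-residue mod 37. As a residue in [0, p-1] the value is 36.
20^18 mod 37 = 36

36


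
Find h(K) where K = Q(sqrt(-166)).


K = Q(sqrt(-166)). d mod 4 = 2, so D = disc(K) = 4d = -664
h(K) equals the number of primitive reduced positive-definite forms (a, b, c) = a*x^2 + b*x*y + c*y^2 with b^2 - 4ac = D,
where reduced means |b| <= a <= c, with b >= 0 whenever |b| = a or a = c, and primitive means gcd(a, b, c) = 1.
Reduced forces 3a^2 <= |D| = 664, so 1 <= a <= 14; b must have the parity of D, and c = (b^2 - D)/(4a) must be an integer >= a.
Enumerate a = 1..14, b in [-a, a]:
  a=1: (1, 0, 166)  [1]
  a=2: (2, 0, 83)  [1]
  a=3..4: none
  a=5: (5, -4, 34), (5, 4, 34)  [2]
  a=6: none
  a=7: (7, -6, 25), (7, 6, 25)  [2]
  a=8..9: none
  a=10: (10, -4, 17), (10, 4, 17)  [2]
  a=11..12: none
  a=13: (13, -8, 14), (13, 8, 14)  [2]
  a=14: none
Total reduced forms: 1 + 1 + 2 + 2 + 2 + 2 = 10
h = 10

10


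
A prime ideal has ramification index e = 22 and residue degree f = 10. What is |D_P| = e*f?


|D_P| = e * f
= 22 * 10
= 220

220


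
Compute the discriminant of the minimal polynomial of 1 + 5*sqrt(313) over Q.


The element 1 + 5*sqrt(313) has minimal polynomial:
x^2 - 2*x - 7824
Discriminant = (-2)^2 - 4*(-7824)
= 4 + 31296
= 31300

31300


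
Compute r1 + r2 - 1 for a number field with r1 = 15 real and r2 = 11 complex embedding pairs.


By Dirichlet's unit theorem:
rank = r1 + r2 - 1
= 15 + 11 - 1
= 25

25


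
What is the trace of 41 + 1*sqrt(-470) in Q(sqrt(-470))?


Tr(a + b*sqrt(d)) = (a + b*sqrt(d)) + (a - b*sqrt(d)) = 2a
= 2 * (41)
= 82

82


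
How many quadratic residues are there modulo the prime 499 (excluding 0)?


For prime p, the number of non-zero quadratic residues is (p-1)/2.
= (499-1)/2
= 249

249


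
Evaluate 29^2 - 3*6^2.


x^2 - d*y^2
= 29^2 - 3*6^2
= 841 - 108
= 733

733


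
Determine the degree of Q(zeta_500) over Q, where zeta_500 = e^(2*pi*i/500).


The degree equals Euler's totient phi(500).
500 = 2^2 * 5^3
phi(500) = 200

200


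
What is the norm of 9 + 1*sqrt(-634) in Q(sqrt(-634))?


N(a + b*sqrt(d)) = a^2 - d*b^2
= (9)^2 - (-634)*(1)^2
= 81 + 634
= 715

715


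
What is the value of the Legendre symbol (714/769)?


p = 769 is prime, so compute (714/769) with the reciprocity algorithm (Jacobi-symbol steps: pull out 2s via (2/n), flip via reciprocity, reduce):
  pull out 2: (2/769) = +1  (since 769 mod 8 = 1)
  reciprocity: (357/769) -> +(769/357)
  reduce: (55/357)
  reciprocity: (55/357) -> +(357/55)
  reduce: (27/55)
  reciprocity: (27/55) -> -(55/27)
  reduce: (1/27)
  (1/27) = 1
Product of signs = -1
(714/769) = -1

-1


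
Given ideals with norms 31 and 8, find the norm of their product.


N(IJ) = N(I) * N(J)
= 31 * 8
= 248

248


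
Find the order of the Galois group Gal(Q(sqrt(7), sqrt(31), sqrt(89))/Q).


The 3 square roots of distinct primes are multiplicatively independent over Q,
so [K:Q] = 2^3 and Gal(K/Q) is isomorphic to (Z/2Z)^3.
|Gal| = 2^3 = 8

8


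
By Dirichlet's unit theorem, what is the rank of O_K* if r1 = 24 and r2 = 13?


By Dirichlet's unit theorem:
rank = r1 + r2 - 1
= 24 + 13 - 1
= 36

36


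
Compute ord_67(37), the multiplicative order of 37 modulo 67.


We want ord_67(37), the smallest k >= 1 with 37^k = 1 mod 67.
n = 67 = 67, phi(67) = 66; the order divides phi(n).
Divisors of 66: 1, 2, 3, 6, 11, 22, 33, 66
Repeated squaring mod 67: 37^1 = 37, 37^2 = 29, 37^4 = 37, 37^8 = 29, 37^16 = 37, 37^32 = 29, 37^64 = 37
Test divisors in increasing order:
  k=1: 37^1 = 37 mod 67
  k=2: 37^2 = 29 mod 67
  k=3: 37^3 = 29 * 37 = 1 mod 67  <- first divisor giving 1
Order = 3

3


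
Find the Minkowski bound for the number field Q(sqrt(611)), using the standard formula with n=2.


d = 611, d mod 4 = 3, so disc(K) = 4d = 2444; |disc(K)| = 2444
Real quadratic field, so n = 2, s = r2 = 0, r1 = 2
M = (n!/n^n) * (4/pi)^s * sqrt(|disc(K)|) = (2!/2^2) * (4/pi)^0 * sqrt(2444)
= 0.5 * 1.000000 * 49.436828
= 24.7184

24.7184


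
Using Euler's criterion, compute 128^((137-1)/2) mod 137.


p = 137 is prime and the exponent is (p-1)/2 = 68, so by Euler's criterion 128^68 = (128/137) = +1 or -1 mod 137.
Compute by square-and-multiply:
  68 = 64 + 4 (binary 1000100)
  Repeated squaring mod 137: 128^1 = 128, 128^2 = 81, 128^4 = 122, 128^8 = 88, 128^16 = 72, 128^32 = 115, 128^64 = 73
  128^68 = 128^64 * 128^4 = 73 * 122 mod 137
    73 * 122 = 8906 = 1 mod 137
  128^68 = 1 mod 137
Result 1: 128 is a quadratic residue mod 137.
128^68 mod 137 = 1

1


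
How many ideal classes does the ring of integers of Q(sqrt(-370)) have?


K = Q(sqrt(-370)). d mod 4 = 2, so D = disc(K) = 4d = -1480
h(K) equals the number of primitive reduced positive-definite forms (a, b, c) = a*x^2 + b*x*y + c*y^2 with b^2 - 4ac = D,
where reduced means |b| <= a <= c, with b >= 0 whenever |b| = a or a = c, and primitive means gcd(a, b, c) = 1.
Reduced forces 3a^2 <= |D| = 1480, so 1 <= a <= 22; b must have the parity of D, and c = (b^2 - D)/(4a) must be an integer >= a.
Enumerate a = 1..22, b in [-a, a]:
  a=1: (1, 0, 370)  [1]
  a=2: (2, 0, 185)  [1]
  a=3..4: none
  a=5: (5, 0, 74)  [1]
  a=6: none
  a=7: (7, -2, 53), (7, 2, 53)  [2]
  a=8..9: none
  a=10: (10, 0, 37)  [1]
  a=11: (11, -4, 34), (11, 4, 34)  [2]
  a=12..13: none
  a=14: (14, -12, 29), (14, 12, 29)  [2]
  a=15..16: none
  a=17: (17, -4, 22), (17, 4, 22)  [2]
  a=18..22: none
Total reduced forms: 1 + 1 + 1 + 2 + 1 + 2 + 2 + 2 = 12
h = 12

12


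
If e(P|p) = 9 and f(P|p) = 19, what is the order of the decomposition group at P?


|D_P| = e * f
= 9 * 19
= 171

171


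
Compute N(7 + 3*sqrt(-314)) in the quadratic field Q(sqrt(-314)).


N(a + b*sqrt(d)) = a^2 - d*b^2
= (7)^2 - (-314)*(3)^2
= 49 + 2826
= 2875

2875


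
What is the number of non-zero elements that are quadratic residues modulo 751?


For prime p, the number of non-zero quadratic residues is (p-1)/2.
= (751-1)/2
= 375

375


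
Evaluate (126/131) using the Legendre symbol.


p = 131 is prime, so compute (126/131) with the reciprocity algorithm (Jacobi-symbol steps: pull out 2s via (2/n), flip via reciprocity, reduce):
  pull out 2: (2/131) = -1  (since 131 mod 8 = 3)
  reciprocity: (63/131) -> -(131/63)
  reduce: (5/63)
  reciprocity: (5/63) -> +(63/5)
  reduce: (3/5)
  reciprocity: (3/5) -> +(5/3)
  reduce: (2/3)
  pull out 2: (2/3) = -1  (since 3 mod 8 = 3)
  (1/3) = 1
Product of signs = -1
(126/131) = -1

-1


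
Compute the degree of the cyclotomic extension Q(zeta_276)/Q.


The degree equals Euler's totient phi(276).
276 = 2^2 * 3 * 23
phi(276) = 88

88


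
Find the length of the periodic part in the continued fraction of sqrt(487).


Run the CF algorithm for sqrt(487).
a_0 = floor(sqrt(487)) = 22; set m_0=0, q_0=1.
Recurrence: m' = q*a - m,  q' = (d - m'^2)/q,  a' = floor((a_0 + m')/q').
  step 1: m=22, q=3, a=14
  step 2: m=20, q=29, a=1
  step 3: m=9, q=14, a=2
  step 4: m=19, q=9, a=4
  step 5: m=17, q=22, a=1
  step 6: m=5, q=21, a=1
  step 7: m=16, q=11, a=3
  step 8: m=17, q=18, a=2
  step 9: m=19, q=7, a=5
  step 10: m=16, q=33, a=1
  step 11: m=17, q=6, a=6
  step 12: m=19, q=21, a=1
  step 13: m=2, q=23, a=1
  step 14: m=21, q=2, a=21
  step 15: m=21, q=23, a=1
  step 16: m=2, q=21, a=1
  step 17: m=19, q=6, a=6
  step 18: m=17, q=33, a=1
  step 19: m=16, q=7, a=5
  step 20: m=19, q=18, a=2
  step 21: m=17, q=11, a=3
  step 22: m=16, q=21, a=1
  step 23: m=5, q=22, a=1
  step 24: m=17, q=9, a=4
  step 25: m=19, q=14, a=2
  step 26: m=9, q=29, a=1
  step 27: m=20, q=3, a=14
  step 28: m=22, q=1, a=44
a_28 = 2*a_0 = 44, so the period closes here.
sqrt(487) = [22; 14, 1, 2, 4, 1, 1, 3, 2, 5, 1, 6, 1, 1, 21, 1, 1, 6, 1, 5, 2, 3, 1, 1, 4, 2, 1, 14, 44]
Period length = 28

28


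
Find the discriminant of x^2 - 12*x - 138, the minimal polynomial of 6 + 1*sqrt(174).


The element 6 + 1*sqrt(174) has minimal polynomial:
x^2 - 12*x - 138
Discriminant = (-12)^2 - 4*(-138)
= 144 + 552
= 696

696


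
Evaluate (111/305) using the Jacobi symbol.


Compute (111/305) via quadratic reciprocity:
  reciprocity: (111/305) -> +(305/111)
  reduce: (83/111)
  reciprocity: (83/111) -> -(111/83)
  reduce: (28/83)
  pull out 2: (2/83) = -1  (since 83 mod 8 = 3)
  pull out 2: (2/83) = -1  (since 83 mod 8 = 3)
  reciprocity: (7/83) -> -(83/7)
  reduce: (6/7)
  pull out 2: (2/7) = +1  (since 7 mod 8 = 7)
  reciprocity: (3/7) -> -(7/3)
  reduce: (1/3)
  (1/3) = 1
Product of signs = -1

-1


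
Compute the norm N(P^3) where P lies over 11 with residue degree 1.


N(P^a) = p^(a*f)
= 11^(3*1)
= 11^3
= 1331

1331


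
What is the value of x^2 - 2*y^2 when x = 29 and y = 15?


x^2 - d*y^2
= 29^2 - 2*15^2
= 841 - 450
= 391

391


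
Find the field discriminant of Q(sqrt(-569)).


For K = Q(sqrt(d)) with d squarefree: disc(K) = d if d = 1 mod 4, and disc(K) = 4d if d = 2 or 3 mod 4.
Here d = -569, and d mod 4 = 3.
d = 3 mod 4, not 1 (O_K = Z[sqrt(d)]), so disc(K) = 4d = 4 * (-569) = -2276

-2276


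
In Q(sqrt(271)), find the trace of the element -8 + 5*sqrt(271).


Tr(a + b*sqrt(d)) = (a + b*sqrt(d)) + (a - b*sqrt(d)) = 2a
= 2 * (-8)
= -16

-16


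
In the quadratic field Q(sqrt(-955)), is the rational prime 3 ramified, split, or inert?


K = Q(sqrt(-955)). Since d mod 4 = 1, disc(K) = -955.
Check p | disc: -955 mod 3 = 2.
p does not divide disc. Compute Legendre symbol (d/p):
2^((3-1)/2) mod 3 = -1
(d/p) = -1, so p is inert: (p) stays prime with e=1, f=2, g=1.
Therefore p is inert.

inert


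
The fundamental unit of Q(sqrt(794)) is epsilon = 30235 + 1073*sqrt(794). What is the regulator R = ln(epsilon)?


epsilon = 30235 + 1073*sqrt(794)
= 60470.0000
R = ln(60470.0000)
= 11.0099

11.0099


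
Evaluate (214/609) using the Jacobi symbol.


Compute (214/609) via quadratic reciprocity:
  pull out 2: (2/609) = +1  (since 609 mod 8 = 1)
  reciprocity: (107/609) -> +(609/107)
  reduce: (74/107)
  pull out 2: (2/107) = -1  (since 107 mod 8 = 3)
  reciprocity: (37/107) -> +(107/37)
  reduce: (33/37)
  reciprocity: (33/37) -> +(37/33)
  reduce: (4/33)
  pull out 2: (2/33) = +1  (since 33 mod 8 = 1)
  pull out 2: (2/33) = +1  (since 33 mod 8 = 1)
  (1/33) = 1
Product of signs = -1

-1


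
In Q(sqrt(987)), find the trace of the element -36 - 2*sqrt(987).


Tr(a + b*sqrt(d)) = (a + b*sqrt(d)) + (a - b*sqrt(d)) = 2a
= 2 * (-36)
= -72

-72


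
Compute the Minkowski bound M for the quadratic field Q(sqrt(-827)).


d = -827, d mod 4 = 1, so disc(K) = d = -827; |disc(K)| = 827
Imaginary quadratic field, so n = 2, s = r2 = 1, r1 = 0
M = (n!/n^n) * (4/pi)^s * sqrt(|disc(K)|) = (2!/2^2) * (4/pi)^1 * sqrt(827)
= 0.5 * 1.273240 * 28.757608
= 18.3077

18.3077


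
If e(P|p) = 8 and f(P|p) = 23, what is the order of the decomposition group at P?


|D_P| = e * f
= 8 * 23
= 184

184


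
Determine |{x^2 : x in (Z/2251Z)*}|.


For prime p, the number of non-zero quadratic residues is (p-1)/2.
= (2251-1)/2
= 1125

1125


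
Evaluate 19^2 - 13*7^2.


x^2 - d*y^2
= 19^2 - 13*7^2
= 361 - 637
= -276

-276


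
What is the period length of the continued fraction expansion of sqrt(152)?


Run the CF algorithm for sqrt(152).
a_0 = floor(sqrt(152)) = 12; set m_0=0, q_0=1.
Recurrence: m' = q*a - m,  q' = (d - m'^2)/q,  a' = floor((a_0 + m')/q').
  step 1: m=12, q=8, a=3
  step 2: m=12, q=1, a=24
a_2 = 2*a_0 = 24, so the period closes here.
sqrt(152) = [12; 3, 24]
Period length = 2

2


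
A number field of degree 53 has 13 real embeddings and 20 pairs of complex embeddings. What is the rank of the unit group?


By Dirichlet's unit theorem:
rank = r1 + r2 - 1
= 13 + 20 - 1
= 32

32


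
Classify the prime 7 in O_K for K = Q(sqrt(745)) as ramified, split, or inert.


K = Q(sqrt(745)). Since d mod 4 = 1, disc(K) = 745.
Check p | disc: 745 mod 7 = 3.
p does not divide disc. Compute Legendre symbol (d/p):
3^((7-1)/2) mod 7 = -1
(d/p) = -1, so p is inert: (p) stays prime with e=1, f=2, g=1.
Therefore p is inert.

inert


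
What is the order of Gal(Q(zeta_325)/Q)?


|Gal(Q(zeta_325)/Q)| = phi(325)
= 240

240


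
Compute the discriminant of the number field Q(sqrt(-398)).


For K = Q(sqrt(d)) with d squarefree: disc(K) = d if d = 1 mod 4, and disc(K) = 4d if d = 2 or 3 mod 4.
Here d = -398, and d mod 4 = 2.
d = 2 mod 4, not 1 (O_K = Z[sqrt(d)]), so disc(K) = 4d = 4 * (-398) = -1592

-1592


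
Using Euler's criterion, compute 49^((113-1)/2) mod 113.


p = 113 is prime and the exponent is (p-1)/2 = 56, so by Euler's criterion 49^56 = (49/113) = +1 or -1 mod 113.
Compute by square-and-multiply:
  56 = 32 + 16 + 8 (binary 111000)
  Repeated squaring mod 113: 49^1 = 49, 49^2 = 28, 49^4 = 106, 49^8 = 49, 49^16 = 28, 49^32 = 106
  49^56 = 49^32 * 49^16 * 49^8 = 106 * 28 * 49 mod 113
    106 * 28 = 2968 = 30 mod 113
    30 * 49 = 1470 = 1 mod 113
  49^56 = 1 mod 113
Result 1: 49 is a quadratic residue mod 113.
49^56 mod 113 = 1

1


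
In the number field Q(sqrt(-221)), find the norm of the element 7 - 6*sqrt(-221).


N(a + b*sqrt(d)) = a^2 - d*b^2
= (7)^2 - (-221)*(-6)^2
= 49 + 7956
= 8005

8005


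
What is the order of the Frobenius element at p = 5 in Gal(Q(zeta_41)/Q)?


The Frobenius at p in Gal(Q(zeta_n)/Q) = (Z/nZ)* is the class of p, so its order is ord_41(5), the smallest k >= 1 with 5^k = 1 mod 41.
n = 41 = 41, phi(41) = 40; the order divides phi(n).
Divisors of 40: 1, 2, 4, 5, 8, 10, 20, 40
Repeated squaring mod 41: 5^1 = 5, 5^2 = 25, 5^4 = 10, 5^8 = 18, 5^16 = 37, 5^32 = 16
Test divisors in increasing order:
  k=1: 5^1 = 5 mod 41
  k=2: 5^2 = 25 mod 41
  k=4: 5^4 = 10 mod 41
  k=5: 5^5 = 10 * 5 = 9 mod 41
  k=8: 5^8 = 18 mod 41
  k=10: 5^10 = 18 * 25 = 40 mod 41
  k=20: 5^20 = 37 * 10 = 1 mod 41  <- first divisor giving 1
Order = 20

20


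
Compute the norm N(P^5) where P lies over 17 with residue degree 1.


N(P^a) = p^(a*f)
= 17^(5*1)
= 17^5
= 1419857

1419857


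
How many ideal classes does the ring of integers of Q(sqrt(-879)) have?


K = Q(sqrt(-879)). d mod 4 = 1, so D = disc(K) = d = -879
h(K) equals the number of primitive reduced positive-definite forms (a, b, c) = a*x^2 + b*x*y + c*y^2 with b^2 - 4ac = D,
where reduced means |b| <= a <= c, with b >= 0 whenever |b| = a or a = c, and primitive means gcd(a, b, c) = 1.
Reduced forces 3a^2 <= |D| = 879, so 1 <= a <= 17; b must have the parity of D, and c = (b^2 - D)/(4a) must be an integer >= a.
Enumerate a = 1..17, b in [-a, a]:
  a=1: (1, 1, 220)  [1]
  a=2: (2, -1, 110), (2, 1, 110)  [2]
  a=3: (3, 3, 74)  [1]
  a=4: (4, -1, 55), (4, 1, 55)  [2]
  a=5: (5, -1, 44), (5, 1, 44)  [2]
  a=6: (6, -3, 37), (6, 3, 37)  [2]
  a=7: none
  a=8: (8, -7, 29), (8, 7, 29)  [2]
  a=9: none
  a=10: (10, -9, 24), (10, -1, 22), (10, 1, 22), (10, 9, 24)  [4]
  a=11: (11, -1, 20), (11, 1, 20)  [2]
  a=12: (12, -9, 20), (12, 9, 20)  [2]
  a=13..14: none
  a=15: (15, -9, 16), (15, 9, 16)  [2]
  a=16..17: none
Total reduced forms: 1 + 2 + 1 + 2 + 2 + 2 + 2 + 4 + 2 + 2 + 2 = 22
h = 22

22


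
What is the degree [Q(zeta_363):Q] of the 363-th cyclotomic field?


The degree equals Euler's totient phi(363).
363 = 3 * 11^2
phi(363) = 220

220


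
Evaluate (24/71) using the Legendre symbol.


p = 71 is prime, so compute (24/71) with the reciprocity algorithm (Jacobi-symbol steps: pull out 2s via (2/n), flip via reciprocity, reduce):
  pull out 2: (2/71) = +1  (since 71 mod 8 = 7)
  pull out 2: (2/71) = +1  (since 71 mod 8 = 7)
  pull out 2: (2/71) = +1  (since 71 mod 8 = 7)
  reciprocity: (3/71) -> -(71/3)
  reduce: (2/3)
  pull out 2: (2/3) = -1  (since 3 mod 8 = 3)
  (1/3) = 1
Product of signs = 1
(24/71) = 1

1


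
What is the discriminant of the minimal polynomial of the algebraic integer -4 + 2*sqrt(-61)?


The element -4 + 2*sqrt(-61) has minimal polynomial:
x^2 + 8*x + 260
Discriminant = (8)^2 - 4*(260)
= 64 - 1040
= -976

-976


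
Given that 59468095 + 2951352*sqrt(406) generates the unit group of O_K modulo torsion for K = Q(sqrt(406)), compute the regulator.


epsilon = 59468095 + 2951352*sqrt(406)
= 1.1894e+08
R = ln(1.1894e+08)
= 18.5941

18.5941


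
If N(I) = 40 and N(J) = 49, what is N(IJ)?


N(IJ) = N(I) * N(J)
= 40 * 49
= 1960

1960


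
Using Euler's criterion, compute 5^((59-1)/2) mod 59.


p = 59 is prime and the exponent is (p-1)/2 = 29, so by Euler's criterion 5^29 = (5/59) = +1 or -1 mod 59.
Compute by square-and-multiply:
  29 = 16 + 8 + 4 + 1 (binary 11101)
  Repeated squaring mod 59: 5^1 = 5, 5^2 = 25, 5^4 = 35, 5^8 = 45, 5^16 = 19
  5^29 = 5^16 * 5^8 * 5^4 * 5^1 = 19 * 45 * 35 * 5 mod 59
    19 * 45 = 855 = 29 mod 59
    29 * 35 = 1015 = 12 mod 59
    12 * 5 = 60 = 1 mod 59
  5^29 = 1 mod 59
Result 1: 5 is a quadratic residue mod 59.
5^29 mod 59 = 1

1


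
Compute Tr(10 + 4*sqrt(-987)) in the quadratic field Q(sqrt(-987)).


Tr(a + b*sqrt(d)) = (a + b*sqrt(d)) + (a - b*sqrt(d)) = 2a
= 2 * (10)
= 20

20


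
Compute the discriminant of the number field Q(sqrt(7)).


For K = Q(sqrt(d)) with d squarefree: disc(K) = d if d = 1 mod 4, and disc(K) = 4d if d = 2 or 3 mod 4.
Here d = 7, and d mod 4 = 3.
d = 3 mod 4, not 1 (O_K = Z[sqrt(d)]), so disc(K) = 4d = 4 * (7) = 28

28


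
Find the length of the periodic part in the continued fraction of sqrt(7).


Run the CF algorithm for sqrt(7).
a_0 = floor(sqrt(7)) = 2; set m_0=0, q_0=1.
Recurrence: m' = q*a - m,  q' = (d - m'^2)/q,  a' = floor((a_0 + m')/q').
  step 1: m=2, q=3, a=1
  step 2: m=1, q=2, a=1
  step 3: m=1, q=3, a=1
  step 4: m=2, q=1, a=4
a_4 = 2*a_0 = 4, so the period closes here.
sqrt(7) = [2; 1, 1, 1, 4]
Period length = 4

4


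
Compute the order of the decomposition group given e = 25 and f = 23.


|D_P| = e * f
= 25 * 23
= 575

575


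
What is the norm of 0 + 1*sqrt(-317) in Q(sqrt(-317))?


N(a + b*sqrt(d)) = a^2 - d*b^2
= (0)^2 - (-317)*(1)^2
= 0 + 317
= 317

317


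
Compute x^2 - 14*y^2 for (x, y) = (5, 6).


x^2 - d*y^2
= 5^2 - 14*6^2
= 25 - 504
= -479

-479


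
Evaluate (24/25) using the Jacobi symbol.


Compute (24/25) via quadratic reciprocity:
  pull out 2: (2/25) = +1  (since 25 mod 8 = 1)
  pull out 2: (2/25) = +1  (since 25 mod 8 = 1)
  pull out 2: (2/25) = +1  (since 25 mod 8 = 1)
  reciprocity: (3/25) -> +(25/3)
  reduce: (1/3)
  (1/3) = 1
Product of signs = 1

1


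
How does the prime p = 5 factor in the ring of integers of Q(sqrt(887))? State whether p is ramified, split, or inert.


K = Q(sqrt(887)). Since d mod 4 = 3, disc(K) = 3548.
Check p | disc: 3548 mod 5 = 3.
p does not divide disc. Compute Legendre symbol (d/p):
2^((5-1)/2) mod 5 = -1
(d/p) = -1, so p is inert: (p) stays prime with e=1, f=2, g=1.
Therefore p is inert.

inert


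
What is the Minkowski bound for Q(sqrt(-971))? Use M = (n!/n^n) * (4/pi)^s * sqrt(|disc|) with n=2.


d = -971, d mod 4 = 1, so disc(K) = d = -971; |disc(K)| = 971
Imaginary quadratic field, so n = 2, s = r2 = 1, r1 = 0
M = (n!/n^n) * (4/pi)^s * sqrt(|disc(K)|) = (2!/2^2) * (4/pi)^1 * sqrt(971)
= 0.5 * 1.273240 * 31.160873
= 19.8376

19.8376


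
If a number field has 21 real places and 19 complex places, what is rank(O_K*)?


By Dirichlet's unit theorem:
rank = r1 + r2 - 1
= 21 + 19 - 1
= 39

39


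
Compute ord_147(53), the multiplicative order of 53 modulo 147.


We want ord_147(53), the smallest k >= 1 with 53^k = 1 mod 147.
n = 147 = 3 * 7^2, phi(147) = 84; the order divides phi(n).
Divisors of 84: 1, 2, 3, 4, 6, 7, 12, 14, 21, 28, 42, 84
Repeated squaring mod 147: 53^1 = 53, 53^2 = 16, 53^4 = 109, 53^8 = 121, 53^16 = 88, 53^32 = 100, 53^64 = 4
Test divisors in increasing order:
  k=1: 53^1 = 53 mod 147
  k=2: 53^2 = 16 mod 147
  k=3: 53^3 = 16 * 53 = 113 mod 147
  k=4: 53^4 = 109 mod 147
  k=6: 53^6 = 109 * 16 = 127 mod 147
  k=7: 53^7 = 109 * 16 * 53 = 116 mod 147
  k=12: 53^12 = 121 * 109 = 106 mod 147
  k=14: 53^14 = 121 * 109 * 16 = 79 mod 147
  k=21: 53^21 = 88 * 109 * 53 = 50 mod 147
  k=28: 53^28 = 88 * 121 * 109 = 67 mod 147
  k=42: 53^42 = 100 * 121 * 16 = 1 mod 147  <- first divisor giving 1
Order = 42

42


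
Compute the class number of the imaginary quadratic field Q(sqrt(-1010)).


K = Q(sqrt(-1010)). d mod 4 = 2, so D = disc(K) = 4d = -4040
h(K) equals the number of primitive reduced positive-definite forms (a, b, c) = a*x^2 + b*x*y + c*y^2 with b^2 - 4ac = D,
where reduced means |b| <= a <= c, with b >= 0 whenever |b| = a or a = c, and primitive means gcd(a, b, c) = 1.
Reduced forces 3a^2 <= |D| = 4040, so 1 <= a <= 36; b must have the parity of D, and c = (b^2 - D)/(4a) must be an integer >= a.
Enumerate a = 1..36, b in [-a, a]:
  a=1: (1, 0, 1010)  [1]
  a=2: (2, 0, 505)  [1]
  a=3: (3, -2, 337), (3, 2, 337)  [2]
  a=4: none
  a=5: (5, 0, 202)  [1]
  a=6: (6, -4, 169), (6, 4, 169)  [2]
  a=7..8: none
  a=9: (9, -8, 114), (9, 8, 114)  [2]
  a=10: (10, 0, 101)  [1]
  a=11..12: none
  a=13: (13, -4, 78), (13, 4, 78)  [2]
  a=14: none
  a=15: (15, -10, 69), (15, 10, 69)  [2]
  a=16..17: none
  a=18: (18, -8, 57), (18, 8, 57)  [2]
  a=19: (19, -8, 54), (19, 8, 54)  [2]
  a=20..22: none
  a=23: (23, -10, 45), (23, 10, 45)  [2]
  a=24..25: none
  a=26: (26, -4, 39), (26, 4, 39)  [2]
  a=27: (27, -8, 38), (27, 8, 38)  [2]
  a=28: none
  a=29: (29, -22, 39), (29, 22, 39)  [2]
  a=30: (30, -20, 37), (30, 20, 37)  [2]
  a=31..36: none
Total reduced forms: 1 + 1 + 2 + 1 + 2 + 2 + 1 + 2 + 2 + 2 + 2 + 2 + 2 + 2 + 2 + 2 = 28
h = 28

28


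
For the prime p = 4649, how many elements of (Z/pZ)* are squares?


For prime p, the number of non-zero quadratic residues is (p-1)/2.
= (4649-1)/2
= 2324

2324


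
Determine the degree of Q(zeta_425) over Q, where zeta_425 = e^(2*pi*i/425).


The degree equals Euler's totient phi(425).
425 = 5^2 * 17
phi(425) = 320

320


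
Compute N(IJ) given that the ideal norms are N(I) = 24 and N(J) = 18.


N(IJ) = N(I) * N(J)
= 24 * 18
= 432

432


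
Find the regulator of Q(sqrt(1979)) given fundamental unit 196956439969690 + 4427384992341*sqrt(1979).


epsilon = 196956439969690 + 4427384992341*sqrt(1979)
= 3.9391e+14
R = ln(3.9391e+14)
= 33.6072

33.6072


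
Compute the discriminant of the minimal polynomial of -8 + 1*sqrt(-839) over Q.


The element -8 + 1*sqrt(-839) has minimal polynomial:
x^2 + 16*x + 903
Discriminant = (16)^2 - 4*(903)
= 256 - 3612
= -3356

-3356


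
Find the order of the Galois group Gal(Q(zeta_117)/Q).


|Gal(Q(zeta_117)/Q)| = phi(117)
= 72

72


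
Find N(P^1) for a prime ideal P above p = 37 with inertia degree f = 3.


N(P^a) = p^(a*f)
= 37^(1*3)
= 37^3
= 50653

50653


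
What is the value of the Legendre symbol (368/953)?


p = 953 is prime, so compute (368/953) with the reciprocity algorithm (Jacobi-symbol steps: pull out 2s via (2/n), flip via reciprocity, reduce):
  pull out 2: (2/953) = +1  (since 953 mod 8 = 1)
  pull out 2: (2/953) = +1  (since 953 mod 8 = 1)
  pull out 2: (2/953) = +1  (since 953 mod 8 = 1)
  pull out 2: (2/953) = +1  (since 953 mod 8 = 1)
  reciprocity: (23/953) -> +(953/23)
  reduce: (10/23)
  pull out 2: (2/23) = +1  (since 23 mod 8 = 7)
  reciprocity: (5/23) -> +(23/5)
  reduce: (3/5)
  reciprocity: (3/5) -> +(5/3)
  reduce: (2/3)
  pull out 2: (2/3) = -1  (since 3 mod 8 = 3)
  (1/3) = 1
Product of signs = -1
(368/953) = -1

-1


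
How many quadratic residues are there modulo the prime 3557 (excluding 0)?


For prime p, the number of non-zero quadratic residues is (p-1)/2.
= (3557-1)/2
= 1778

1778


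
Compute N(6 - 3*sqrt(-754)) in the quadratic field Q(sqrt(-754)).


N(a + b*sqrt(d)) = a^2 - d*b^2
= (6)^2 - (-754)*(-3)^2
= 36 + 6786
= 6822

6822


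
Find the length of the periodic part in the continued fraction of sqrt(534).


Run the CF algorithm for sqrt(534).
a_0 = floor(sqrt(534)) = 23; set m_0=0, q_0=1.
Recurrence: m' = q*a - m,  q' = (d - m'^2)/q,  a' = floor((a_0 + m')/q').
  step 1: m=23, q=5, a=9
  step 2: m=22, q=10, a=4
  step 3: m=18, q=21, a=1
  step 4: m=3, q=25, a=1
  step 5: m=22, q=2, a=22
  step 6: m=22, q=25, a=1
  step 7: m=3, q=21, a=1
  step 8: m=18, q=10, a=4
  step 9: m=22, q=5, a=9
  step 10: m=23, q=1, a=46
a_10 = 2*a_0 = 46, so the period closes here.
sqrt(534) = [23; 9, 4, 1, 1, 22, 1, 1, 4, 9, 46]
Period length = 10

10
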